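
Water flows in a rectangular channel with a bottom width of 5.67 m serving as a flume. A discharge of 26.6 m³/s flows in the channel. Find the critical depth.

For a rectangular channel, critical depth y_c = (q²/g)^(1/3) where q = Q/b = 26.6/5.67 = 4.691 m²/s.
So y_c = (4.691²/9.81)^(1/3) = 1.31 m.

y_c = 1.31 m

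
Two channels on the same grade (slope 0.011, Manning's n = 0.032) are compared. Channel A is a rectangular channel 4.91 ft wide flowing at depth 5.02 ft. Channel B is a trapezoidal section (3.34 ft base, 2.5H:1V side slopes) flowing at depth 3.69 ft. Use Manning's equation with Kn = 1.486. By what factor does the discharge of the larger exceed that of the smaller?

Channel A: Flow area A = b·y = 4.91 × 5.02 = 24.65 ft². Wetted perimeter P = b + 2y = 4.91 + 2×5.02 = 14.95 ft. Hydraulic radius R = A/P = 24.65/14.95 = 1.649 ft. Q_A = (1.486/0.032)·24.65·1.649^(2/3)·√0.011 = 167.5 ft³/s.
Channel B: With bottom width b = 3.34 ft and side slope z = 2.5: A = (b + zy)y = (3.34 + 2.5×3.69)×3.69 = 46.36 ft²; P = b + 2y√(1+z²) = 3.34 + 2×3.69×2.693 = 23.21 ft. Hydraulic radius R = A/P = 46.36/23.21 = 1.998 ft. Q_B = (1.486/0.032)·46.36·1.998^(2/3)·√0.011 = 358.2 ft³/s.
The larger discharge is 358.2 ft³/s and the smaller is 167.5 ft³/s; the ratio is 2.14.

2.14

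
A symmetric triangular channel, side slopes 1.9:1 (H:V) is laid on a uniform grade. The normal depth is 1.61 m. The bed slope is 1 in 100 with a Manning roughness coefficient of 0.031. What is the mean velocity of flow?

V = 2.57 m/s

For a triangular section with side slope z = 1.9: A = zy² = 1.9×1.61² = 4.925 m²; P = 2y√(1+z²) = 2×1.61×2.147 = 6.914 m.
Hydraulic radius R = A/P = 4.925/6.914 = 0.7124 m.
From Manning's equation, V = (1/n) R^(2/3) S^(1/2) = (1/0.031) × 0.7124^(2/3) × 0.01^(1/2) = 2.57 m/s.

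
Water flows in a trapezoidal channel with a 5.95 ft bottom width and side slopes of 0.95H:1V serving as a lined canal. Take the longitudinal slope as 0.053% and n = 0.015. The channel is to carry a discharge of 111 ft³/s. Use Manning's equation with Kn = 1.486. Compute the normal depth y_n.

Manning's equation rearranged: A R^(2/3) = nQ / (1.486·√S) = 0.015 × 111 / (1.486 × √0.00053) = 48.67.
Trying y = 3.72 ft: A R^(2/3) = 59.25 — high.
Trying y = 2.79 ft: A R^(2/3) = 34.96 — low.
Trying y = 3.35 ft: A R^(2/3) = 48.79 — matches.

y_n = 3.35 ft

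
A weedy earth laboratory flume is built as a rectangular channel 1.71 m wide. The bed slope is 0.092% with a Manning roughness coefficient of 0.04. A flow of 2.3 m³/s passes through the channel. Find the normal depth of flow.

y_n = 2.41 m

Manning's equation rearranged: A R^(2/3) = nQ / (1·√S) = 0.04 × 2.3 / (√0.00092) = 3.033.
At y = 1.9 m: A R^(2/3) = 2.285 — low.
At y = 2.41 m: A R^(2/3) = 3.032 — matches.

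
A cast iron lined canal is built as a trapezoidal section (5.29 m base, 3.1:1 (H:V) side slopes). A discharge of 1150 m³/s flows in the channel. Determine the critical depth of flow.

At critical depth, Q² T / (g A³) = 1, i.e. A³/T = Q²/g = 1150²/9.81 = 134800.
At y = 5.38 m: A³/T = 42720 — short.
At y = 7.54 m: A³/T = 194000 — over.
At y = 6.96 m: A³/T = 135000 — close enough.

y_c = 6.96 m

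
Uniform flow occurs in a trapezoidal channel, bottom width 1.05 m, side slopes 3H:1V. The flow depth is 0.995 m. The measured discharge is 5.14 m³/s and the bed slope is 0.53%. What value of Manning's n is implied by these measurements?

n = 0.038

With bottom width b = 1.05 m and side slope z = 3: A = (b + zy)y = (1.05 + 3×0.995)×0.995 = 4.015 m²; P = b + 2y√(1+z²) = 1.05 + 2×0.995×3.162 = 7.343 m.
Hydraulic radius R = A/P = 4.015/7.343 = 0.5468 m.
Rearranging Manning's equation: n = (1/Q) A R^(2/3) S^(1/2) = (1/5.14) × 4.015 × 0.5468^(2/3) × √0.0053 = 0.038.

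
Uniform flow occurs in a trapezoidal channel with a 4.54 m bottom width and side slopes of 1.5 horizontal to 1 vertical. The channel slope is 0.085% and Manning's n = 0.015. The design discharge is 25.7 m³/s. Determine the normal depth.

y_n = 1.71 m

Manning's equation rearranged: A R^(2/3) = nQ / (1·√S) = 0.015 × 25.7 / (√0.00085) = 13.22.
At y = 2.05 m: A R^(2/3) = 18.67 — high.
At y = 1.34 m: A R^(2/3) = 8.402 — low.
At y = 1.71 m: A R^(2/3) = 13.22 — close enough.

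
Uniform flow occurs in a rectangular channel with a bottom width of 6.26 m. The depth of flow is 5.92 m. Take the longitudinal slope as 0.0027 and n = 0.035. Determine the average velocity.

V = 2.39 m/s

Flow area A = b·y = 6.26 × 5.92 = 37.06 m². Wetted perimeter P = b + 2y = 6.26 + 2×5.92 = 18.1 m.
Hydraulic radius R = A/P = 37.06/18.1 = 2.047 m.
From Manning's equation, V = (1/n) R^(2/3) S^(1/2) = (1/0.035) × 2.047^(2/3) × 0.0027^(1/2) = 2.39 m/s.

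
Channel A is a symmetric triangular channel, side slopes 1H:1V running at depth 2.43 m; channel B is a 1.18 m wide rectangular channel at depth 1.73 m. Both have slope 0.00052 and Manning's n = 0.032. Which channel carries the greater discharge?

channel A

Channel A: For a triangular section with side slope z = 1: A = zy² = 1×2.43² = 5.905 m²; P = 2y√(1+z²) = 2×2.43×1.414 = 6.873 m. Hydraulic radius R = A/P = 5.905/6.873 = 0.8591 m. Q_A = (1/0.032)·5.905·0.8591^(2/3)·√0.00052 = 3.803 m³/s.
Channel B: Flow area A = b·y = 1.18 × 1.73 = 2.041 m². Wetted perimeter P = b + 2y = 1.18 + 2×1.73 = 4.64 m. Hydraulic radius R = A/P = 2.041/4.64 = 0.44 m. Q_B = (1/0.032)·2.041·0.44^(2/3)·√0.00052 = 0.8415 m³/s.
Q_A = 3.803 m³/s vs Q_B = 0.8415 m³/s, so channel A carries more.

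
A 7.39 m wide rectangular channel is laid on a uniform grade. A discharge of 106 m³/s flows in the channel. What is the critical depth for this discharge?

y_c = 2.76 m

For a rectangular channel, critical depth y_c = (q²/g)^(1/3) where q = Q/b = 106/7.39 = 14.34 m²/s.
So y_c = (14.34²/9.81)^(1/3) = 2.76 m.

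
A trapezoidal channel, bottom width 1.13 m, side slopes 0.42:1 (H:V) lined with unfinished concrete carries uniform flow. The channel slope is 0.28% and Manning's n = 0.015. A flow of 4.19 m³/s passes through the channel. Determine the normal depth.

Manning's equation rearranged: A R^(2/3) = nQ / (1·√S) = 0.015 × 4.19 / (√0.0028) = 1.188.
Trying y = 1.43 m: A R^(2/3) = 1.731 — high.
Trying y = 1.15 m: A R^(2/3) = 1.187 — matches.

y_n = 1.15 m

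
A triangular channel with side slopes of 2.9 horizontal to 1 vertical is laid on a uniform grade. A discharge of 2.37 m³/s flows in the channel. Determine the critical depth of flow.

y_c = 0.671 m

At critical depth, Q² T / (g A³) = 1, i.e. A³/T = Q²/g = 2.37²/9.81 = 0.5726.
At y = 0.564 m: A³/T = 0.24 — low.
At y = 0.784 m: A³/T = 1.246 — high.
At y = 0.671 m: A³/T = 0.572 — ≈ 0.5726.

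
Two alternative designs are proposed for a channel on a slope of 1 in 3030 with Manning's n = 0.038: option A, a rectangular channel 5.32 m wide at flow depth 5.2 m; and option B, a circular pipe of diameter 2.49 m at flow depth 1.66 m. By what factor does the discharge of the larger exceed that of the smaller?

Channel A: Flow area A = b·y = 5.32 × 5.2 = 27.66 m². Wetted perimeter P = b + 2y = 5.32 + 2×5.2 = 15.72 m. Hydraulic radius R = A/P = 27.66/15.72 = 1.76 m. Q_A = (1/0.038)·27.66·1.76^(2/3)·√0.00033 = 19.28 m³/s.
Channel B: For a circular section of diameter D = 2.49 m at depth y = 1.66 m, the central angle is θ = 2 arccos(1 − 2y/D) = 3.821 rad. Then A = (D²/8)(θ − sin θ) = 3.449 m² and P = Dθ/2 = 4.757 m. Hydraulic radius R = A/P = 3.449/4.757 = 0.7249 m. Q_B = (1/0.038)·3.449·0.7249^(2/3)·√0.00033 = 1.33 m³/s.
The larger discharge is 19.28 m³/s and the smaller is 1.33 m³/s; the ratio is 14.5.

14.5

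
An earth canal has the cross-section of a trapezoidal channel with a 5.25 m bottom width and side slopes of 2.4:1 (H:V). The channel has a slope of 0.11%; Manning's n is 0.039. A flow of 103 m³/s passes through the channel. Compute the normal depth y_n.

y_n = 4.3 m

Manning's equation rearranged: A R^(2/3) = nQ / (1·√S) = 0.039 × 103 / (√0.0011) = 121.1.
Trying y = 4.97 m: A R^(2/3) = 167.4 — too large.
Trying y = 3.06 m: A R^(2/3) = 57.47 — too small.
Trying y = 4.3 m: A R^(2/3) = 120.8 — close enough.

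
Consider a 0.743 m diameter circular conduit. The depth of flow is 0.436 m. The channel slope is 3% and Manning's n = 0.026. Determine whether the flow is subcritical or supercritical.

supercritical

For a circular section of diameter D = 0.743 m at depth y = 0.436 m, the central angle is θ = 2 arccos(1 − 2y/D) = 3.491 rad. Then A = (D²/8)(θ − sin θ) = 0.2645 m² and P = Dθ/2 = 1.297 m.
Hydraulic radius R = A/P = 0.2645/1.297 = 0.2039 m.
V = (1/n) R^(2/3) √S = (1/0.026) × 0.2039^(2/3) × √0.03 = 2.308 m/s. Hydraulic depth D_h = A/T = 0.2645/0.7317 = 0.3614 m.
Froude number Fr = V/√(g·D_h) = 2.308/√(9.81×0.3614) = 1.23, which is greater than 1, so the flow is supercritical.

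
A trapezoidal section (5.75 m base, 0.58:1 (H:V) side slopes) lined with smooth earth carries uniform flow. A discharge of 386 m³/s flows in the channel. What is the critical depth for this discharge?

At critical depth, Q² T / (g A³) = 1, i.e. A³/T = Q²/g = 386²/9.81 = 15190.
At y = 5.08 m: A³/T = 7405 — short.
At y = 7.69 m: A³/T = 32990 — over.
At y = 6.22 m: A³/T = 15210 — close enough.

y_c = 6.22 m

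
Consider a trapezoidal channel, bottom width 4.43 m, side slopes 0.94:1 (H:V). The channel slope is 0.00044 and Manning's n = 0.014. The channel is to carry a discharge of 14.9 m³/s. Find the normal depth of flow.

y_n = 1.6 m

Manning's equation rearranged: A R^(2/3) = nQ / (1·√S) = 0.014 × 14.9 / (√0.00044) = 9.945.
At y = 1.92 m: A R^(2/3) = 13.77 — too large.
At y = 1.6 m: A R^(2/3) = 9.971 — ≈ 9.945.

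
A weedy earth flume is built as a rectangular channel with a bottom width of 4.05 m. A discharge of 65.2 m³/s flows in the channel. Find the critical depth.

y_c = 2.98 m

For a rectangular channel, critical depth y_c = (q²/g)^(1/3) where q = Q/b = 65.2/4.05 = 16.1 m²/s.
So y_c = (16.1²/9.81)^(1/3) = 2.98 m.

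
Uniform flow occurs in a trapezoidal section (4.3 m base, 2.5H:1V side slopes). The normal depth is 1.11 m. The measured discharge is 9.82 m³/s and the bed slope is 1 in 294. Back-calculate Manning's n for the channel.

n = 0.039

With bottom width b = 4.3 m and side slope z = 2.5: A = (b + zy)y = (4.3 + 2.5×1.11)×1.11 = 7.853 m²; P = b + 2y√(1+z²) = 4.3 + 2×1.11×2.693 = 10.28 m.
Hydraulic radius R = A/P = 7.853/10.28 = 0.7641 m.
Rearranging Manning's equation: n = (1/Q) A R^(2/3) S^(1/2) = (1/9.82) × 7.853 × 0.7641^(2/3) × √0.003401 = 0.039.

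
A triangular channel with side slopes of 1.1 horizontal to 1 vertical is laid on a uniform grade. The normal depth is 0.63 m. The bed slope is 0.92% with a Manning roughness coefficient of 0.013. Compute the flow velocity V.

For a triangular section with side slope z = 1.1: A = zy² = 1.1×0.63² = 0.4366 m²; P = 2y√(1+z²) = 2×0.63×1.487 = 1.873 m.
Hydraulic radius R = A/P = 0.4366/1.873 = 0.2331 m.
From Manning's equation, V = (1/n) R^(2/3) S^(1/2) = (1/0.013) × 0.2331^(2/3) × 0.0092^(1/2) = 2.79 m/s.

V = 2.79 m/s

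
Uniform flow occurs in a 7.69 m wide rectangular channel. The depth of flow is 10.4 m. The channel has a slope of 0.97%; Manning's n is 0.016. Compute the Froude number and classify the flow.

supercritical

Flow area A = b·y = 7.69 × 10.4 = 79.98 m². Wetted perimeter P = b + 2y = 7.69 + 2×10.4 = 28.49 m.
Hydraulic radius R = A/P = 79.98/28.49 = 2.807 m.
V = (1/n) R^(2/3) √S = (1/0.016) × 2.807^(2/3) × √0.0097 = 12.25 m/s. Hydraulic depth D_h = A/T = 79.98/7.69 = 10.4 m.
Froude number Fr = V/√(g·D_h) = 12.25/√(9.81×10.4) = 1.21, which is greater than 1, so the flow is supercritical.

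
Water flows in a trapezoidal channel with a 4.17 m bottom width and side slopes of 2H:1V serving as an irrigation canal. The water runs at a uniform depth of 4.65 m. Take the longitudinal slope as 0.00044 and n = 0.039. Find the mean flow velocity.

With bottom width b = 4.17 m and side slope z = 2: A = (b + zy)y = (4.17 + 2×4.65)×4.65 = 62.64 m²; P = b + 2y√(1+z²) = 4.17 + 2×4.65×2.236 = 24.97 m.
Hydraulic radius R = A/P = 62.64/24.97 = 2.509 m.
From Manning's equation, V = (1/n) R^(2/3) S^(1/2) = (1/0.039) × 2.509^(2/3) × 0.00044^(1/2) = 0.993 m/s.

V = 0.993 m/s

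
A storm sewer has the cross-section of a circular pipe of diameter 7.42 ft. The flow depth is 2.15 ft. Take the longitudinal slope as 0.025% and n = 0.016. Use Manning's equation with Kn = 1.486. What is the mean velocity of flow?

For a circular section of diameter D = 7.42 ft at depth y = 2.15 ft, the central angle is θ = 2 arccos(1 − 2y/D) = 2.274 rad. Then A = (D²/8)(θ − sin θ) = 10.4 ft² and P = Dθ/2 = 8.435 ft.
Hydraulic radius R = A/P = 10.4/8.435 = 1.232 ft.
From Manning's equation, V = (1.486/n) R^(2/3) S^(1/2) = (1.486/0.016) × 1.232^(2/3) × 0.00025^(1/2) = 1.69 ft/s.

V = 1.69 ft/s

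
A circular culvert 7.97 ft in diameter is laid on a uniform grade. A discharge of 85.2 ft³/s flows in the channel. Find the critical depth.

At critical depth, Q² T / (g A³) = 1, i.e. A³/T = Q²/g = 85.2²/32.2 = 225.4.
Trying y = 2.81 ft: A³/T = 509.8 — high.
Trying y = 1.92 ft: A³/T = 116.3 — low.
Trying y = 2.28 ft: A³/T = 227.1 — matches.

y_c = 2.28 ft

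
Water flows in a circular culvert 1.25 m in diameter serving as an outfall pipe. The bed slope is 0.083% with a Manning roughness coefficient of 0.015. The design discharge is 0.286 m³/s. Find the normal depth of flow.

Manning's equation rearranged: A R^(2/3) = nQ / (1·√S) = 0.015 × 0.286 / (√0.00083) = 0.1489.
Try y = 0.556 m: A R^(2/3) = 0.2306 — high.
Try y = 0.438 m: A R^(2/3) = 0.1489 — close enough.

y_n = 0.438 m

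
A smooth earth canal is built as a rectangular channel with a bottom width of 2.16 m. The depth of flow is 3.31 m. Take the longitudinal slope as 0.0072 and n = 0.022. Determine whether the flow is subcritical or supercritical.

Flow area A = b·y = 2.16 × 3.31 = 7.15 m². Wetted perimeter P = b + 2y = 2.16 + 2×3.31 = 8.78 m.
Hydraulic radius R = A/P = 7.15/8.78 = 0.8143 m.
V = (1/n) R^(2/3) √S = (1/0.022) × 0.8143^(2/3) × √0.0072 = 3.363 m/s. Hydraulic depth D_h = A/T = 7.15/2.16 = 3.31 m.
Froude number Fr = V/√(g·D_h) = 3.363/√(9.81×3.31) = 0.59, which is less than 1, so the flow is subcritical.

subcritical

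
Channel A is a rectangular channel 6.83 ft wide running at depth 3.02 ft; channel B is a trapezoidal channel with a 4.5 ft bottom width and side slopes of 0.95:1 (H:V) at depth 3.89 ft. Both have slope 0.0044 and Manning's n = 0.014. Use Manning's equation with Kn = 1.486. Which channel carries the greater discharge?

channel B

Channel A: Flow area A = b·y = 6.83 × 3.02 = 20.63 ft². Wetted perimeter P = b + 2y = 6.83 + 2×3.02 = 12.87 ft. Hydraulic radius R = A/P = 20.63/12.87 = 1.603 ft. Q_A = (1.486/0.014)·20.63·1.603^(2/3)·√0.0044 = 198.9 ft³/s.
Channel B: With bottom width b = 4.5 ft and side slope z = 0.95: A = (b + zy)y = (4.5 + 0.95×3.89)×3.89 = 31.88 ft²; P = b + 2y√(1+z²) = 4.5 + 2×3.89×1.379 = 15.23 ft. Hydraulic radius R = A/P = 31.88/15.23 = 2.093 ft. Q_B = (1.486/0.014)·31.88·2.093^(2/3)·√0.0044 = 367.3 ft³/s.
Q_A = 198.9 ft³/s vs Q_B = 367.3 ft³/s, so channel B carries more.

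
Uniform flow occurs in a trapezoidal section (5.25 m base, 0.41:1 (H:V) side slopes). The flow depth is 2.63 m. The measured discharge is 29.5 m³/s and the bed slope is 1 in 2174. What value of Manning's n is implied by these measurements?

With bottom width b = 5.25 m and side slope z = 0.41: A = (b + zy)y = (5.25 + 0.41×2.63)×2.63 = 16.64 m²; P = b + 2y√(1+z²) = 5.25 + 2×2.63×1.081 = 10.93 m.
Hydraulic radius R = A/P = 16.64/10.93 = 1.522 m.
Rearranging Manning's equation: n = (1/Q) A R^(2/3) S^(1/2) = (1/29.5) × 16.64 × 1.522^(2/3) × √0.00046 = 0.016.

n = 0.016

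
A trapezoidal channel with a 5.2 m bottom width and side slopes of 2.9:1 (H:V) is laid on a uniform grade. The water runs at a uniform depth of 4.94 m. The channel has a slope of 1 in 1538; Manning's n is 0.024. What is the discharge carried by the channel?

With bottom width b = 5.2 m and side slope z = 2.9: A = (b + zy)y = (5.2 + 2.9×4.94)×4.94 = 96.46 m²; P = b + 2y√(1+z²) = 5.2 + 2×4.94×3.068 = 35.51 m.
Hydraulic radius R = A/P = 96.46/35.51 = 2.717 m.
Manning's equation: Q = (1/n) A R^(2/3) S^(1/2) = (1/0.024) × 96.46 × 2.717^(2/3) × 0.0006502^(1/2) = 200 m³/s.

Q = 200 m³/s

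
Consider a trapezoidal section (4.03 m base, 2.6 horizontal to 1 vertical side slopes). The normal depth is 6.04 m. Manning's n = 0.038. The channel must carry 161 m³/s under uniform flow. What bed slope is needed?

S = 0.000567

With bottom width b = 4.03 m and side slope z = 2.6: A = (b + zy)y = (4.03 + 2.6×6.04)×6.04 = 119.2 m²; P = b + 2y√(1+z²) = 4.03 + 2×6.04×2.786 = 37.68 m.
Hydraulic radius R = A/P = 119.2/37.68 = 3.163 m.
From Manning's equation, S = [nQ / (1 A R^(2/3))]² = [0.038 × 161 / (1 × 119.2 × 3.163^(2/3))]² = 0.000567.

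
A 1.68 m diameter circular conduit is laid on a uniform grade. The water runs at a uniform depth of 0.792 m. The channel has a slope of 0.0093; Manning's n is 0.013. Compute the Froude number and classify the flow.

supercritical

For a circular section of diameter D = 1.68 m at depth y = 0.792 m, the central angle is θ = 2 arccos(1 − 2y/D) = 3.027 rad. Then A = (D²/8)(θ − sin θ) = 1.028 m² and P = Dθ/2 = 2.543 m.
Hydraulic radius R = A/P = 1.028/2.543 = 0.4042 m.
V = (1/n) R^(2/3) √S = (1/0.013) × 0.4042^(2/3) × √0.0093 = 4.055 m/s. Hydraulic depth D_h = A/T = 1.028/1.677 = 0.6128 m.
Froude number Fr = V/√(g·D_h) = 4.055/√(9.81×0.6128) = 1.65, which is greater than 1, so the flow is supercritical.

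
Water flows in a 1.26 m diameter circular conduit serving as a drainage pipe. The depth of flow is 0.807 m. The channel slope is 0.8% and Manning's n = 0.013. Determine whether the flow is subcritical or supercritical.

For a circular section of diameter D = 1.26 m at depth y = 0.807 m, the central angle is θ = 2 arccos(1 − 2y/D) = 3.711 rad. Then A = (D²/8)(θ − sin θ) = 0.8435 m² and P = Dθ/2 = 2.338 m.
Hydraulic radius R = A/P = 0.8435/2.338 = 0.3608 m.
V = (1/n) R^(2/3) √S = (1/0.013) × 0.3608^(2/3) × √0.008 = 3.487 m/s. Hydraulic depth D_h = A/T = 0.8435/1.209 = 0.6975 m.
Froude number Fr = V/√(g·D_h) = 3.487/√(9.81×0.6975) = 1.33, which is greater than 1, so the flow is supercritical.

supercritical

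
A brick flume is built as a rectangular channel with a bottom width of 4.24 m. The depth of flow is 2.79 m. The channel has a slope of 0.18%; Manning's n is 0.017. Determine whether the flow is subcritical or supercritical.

Flow area A = b·y = 4.24 × 2.79 = 11.83 m². Wetted perimeter P = b + 2y = 4.24 + 2×2.79 = 9.82 m.
Hydraulic radius R = A/P = 11.83/9.82 = 1.205 m.
V = (1/n) R^(2/3) √S = (1/0.017) × 1.205^(2/3) × √0.0018 = 2.825 m/s. Hydraulic depth D_h = A/T = 11.83/4.24 = 2.79 m.
Froude number Fr = V/√(g·D_h) = 2.825/√(9.81×2.79) = 0.54, which is less than 1, so the flow is subcritical.

subcritical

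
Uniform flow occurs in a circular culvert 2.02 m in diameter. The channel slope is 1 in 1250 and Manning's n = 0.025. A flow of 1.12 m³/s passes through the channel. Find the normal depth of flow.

Manning's equation rearranged: A R^(2/3) = nQ / (1·√S) = 0.025 × 1.12 / (√0.0008) = 0.9899.
Try y = 0.709 m: A R^(2/3) = 0.5372 — too small.
Try y = 0.995 m: A R^(2/3) = 0.9906 — ≈ 0.9899.

y_n = 0.995 m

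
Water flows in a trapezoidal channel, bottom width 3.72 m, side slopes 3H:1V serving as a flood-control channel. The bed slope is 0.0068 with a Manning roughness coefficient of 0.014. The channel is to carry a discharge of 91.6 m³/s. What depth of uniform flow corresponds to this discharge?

Manning's equation rearranged: A R^(2/3) = nQ / (1·√S) = 0.014 × 91.6 / (√0.0068) = 15.55.
Trying y = 1.89 m: A R^(2/3) = 19.28 — over.
Trying y = 1.43 m: A R^(2/3) = 10.66 — short.
Trying y = 1.71 m: A R^(2/3) = 15.55 — close enough.

y_n = 1.71 m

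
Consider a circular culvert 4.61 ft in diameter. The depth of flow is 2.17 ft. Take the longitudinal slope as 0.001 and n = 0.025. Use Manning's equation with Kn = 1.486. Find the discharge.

For a circular section of diameter D = 4.61 ft at depth y = 2.17 ft, the central angle is θ = 2 arccos(1 − 2y/D) = 3.024 rad. Then A = (D²/8)(θ − sin θ) = 7.724 ft² and P = Dθ/2 = 6.971 ft.
Hydraulic radius R = A/P = 7.724/6.971 = 1.108 ft.
Manning's equation: Q = (1.486/n) A R^(2/3) S^(1/2) = (1.486/0.025) × 7.724 × 1.108^(2/3) × 0.001^(1/2) = 15.5 ft³/s.

Q = 15.5 ft³/s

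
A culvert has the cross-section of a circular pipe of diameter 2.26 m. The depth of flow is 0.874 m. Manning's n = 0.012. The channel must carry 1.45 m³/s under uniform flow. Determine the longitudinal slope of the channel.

For a circular section of diameter D = 2.26 m at depth y = 0.874 m, the central angle is θ = 2 arccos(1 − 2y/D) = 2.685 rad. Then A = (D²/8)(θ − sin θ) = 1.432 m² and P = Dθ/2 = 3.034 m.
Hydraulic radius R = A/P = 1.432/3.034 = 0.4721 m.
From Manning's equation, S = [nQ / (1 A R^(2/3))]² = [0.012 × 1.45 / (1 × 1.432 × 0.4721^(2/3))]² = 0.000402.

S = 0.000402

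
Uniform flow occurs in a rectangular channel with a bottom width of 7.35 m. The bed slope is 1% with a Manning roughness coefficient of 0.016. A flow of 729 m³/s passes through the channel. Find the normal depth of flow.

y_n = 8.47 m

Manning's equation rearranged: A R^(2/3) = nQ / (1·√S) = 0.016 × 729 / (√0.01) = 116.6.
Try y = 9.19 m: A R^(2/3) = 128.5 — over.
Try y = 6.77 m: A R^(2/3) = 88.75 — short.
Try y = 8.47 m: A R^(2/3) = 116.6 — matches.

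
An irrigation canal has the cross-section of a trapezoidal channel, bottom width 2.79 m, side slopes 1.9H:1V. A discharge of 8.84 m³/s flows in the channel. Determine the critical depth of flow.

y_c = 0.829 m

At critical depth, Q² T / (g A³) = 1, i.e. A³/T = Q²/g = 8.84²/9.81 = 7.966.
Trying y = 0.631 m: A³/T = 3.074 — short.
Trying y = 1.02 m: A³/T = 16.83 — over.
Trying y = 0.829 m: A³/T = 7.977 — ≈ 7.966.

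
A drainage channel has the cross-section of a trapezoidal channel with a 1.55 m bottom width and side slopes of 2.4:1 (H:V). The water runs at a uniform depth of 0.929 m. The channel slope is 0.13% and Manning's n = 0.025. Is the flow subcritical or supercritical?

With bottom width b = 1.55 m and side slope z = 2.4: A = (b + zy)y = (1.55 + 2.4×0.929)×0.929 = 3.511 m²; P = b + 2y√(1+z²) = 1.55 + 2×0.929×2.6 = 6.381 m.
Hydraulic radius R = A/P = 3.511/6.381 = 0.5503 m.
V = (1/n) R^(2/3) √S = (1/0.025) × 0.5503^(2/3) × √0.0013 = 0.9685 m/s. Hydraulic depth D_h = A/T = 3.511/6.009 = 0.5843 m.
Froude number Fr = V/√(g·D_h) = 0.9685/√(9.81×0.5843) = 0.405, which is less than 1, so the flow is subcritical.

subcritical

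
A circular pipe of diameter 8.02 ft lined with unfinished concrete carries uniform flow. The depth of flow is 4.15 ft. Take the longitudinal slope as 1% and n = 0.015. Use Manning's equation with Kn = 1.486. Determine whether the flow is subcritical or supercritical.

For a circular section of diameter D = 8.02 ft at depth y = 4.15 ft, the central angle is θ = 2 arccos(1 − 2y/D) = 3.211 rad. Then A = (D²/8)(θ − sin θ) = 26.38 ft² and P = Dθ/2 = 12.88 ft.
Hydraulic radius R = A/P = 26.38/12.88 = 2.049 ft.
V = (1.486/n) R^(2/3) √S = (1.486/0.015) × 2.049^(2/3) × √0.01 = 15.98 ft/s. Hydraulic depth D_h = A/T = 26.38/8.015 = 3.291 ft.
Froude number Fr = V/√(g·D_h) = 15.98/√(32.2×3.291) = 1.55, which is greater than 1, so the flow is supercritical.

supercritical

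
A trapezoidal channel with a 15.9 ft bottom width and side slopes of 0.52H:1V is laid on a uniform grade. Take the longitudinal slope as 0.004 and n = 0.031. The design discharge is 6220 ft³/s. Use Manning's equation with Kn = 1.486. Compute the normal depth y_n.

Manning's equation rearranged: A R^(2/3) = nQ / (1.486·√S) = 0.031 × 6220 / (1.486 × √0.004) = 2052.
Trying y = 22.9 ft: A R^(2/3) = 2843 — too large.
Trying y = 16 ft: A R^(2/3) = 1479 — too small.
Trying y = 19.2 ft: A R^(2/3) = 2053 — close enough.

y_n = 19.2 ft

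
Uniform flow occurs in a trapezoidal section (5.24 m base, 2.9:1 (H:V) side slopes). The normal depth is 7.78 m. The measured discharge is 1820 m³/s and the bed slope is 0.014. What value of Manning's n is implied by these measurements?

With bottom width b = 5.24 m and side slope z = 2.9: A = (b + zy)y = (5.24 + 2.9×7.78)×7.78 = 216.3 m²; P = b + 2y√(1+z²) = 5.24 + 2×7.78×3.068 = 52.97 m.
Hydraulic radius R = A/P = 216.3/52.97 = 4.083 m.
Rearranging Manning's equation: n = (1/Q) A R^(2/3) S^(1/2) = (1/1820) × 216.3 × 4.083^(2/3) × √0.014 = 0.0359.

n = 0.0359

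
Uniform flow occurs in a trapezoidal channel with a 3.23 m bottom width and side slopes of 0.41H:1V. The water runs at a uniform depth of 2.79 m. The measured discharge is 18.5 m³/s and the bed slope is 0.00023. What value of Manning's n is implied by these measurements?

n = 0.012

With bottom width b = 3.23 m and side slope z = 0.41: A = (b + zy)y = (3.23 + 0.41×2.79)×2.79 = 12.2 m²; P = b + 2y√(1+z²) = 3.23 + 2×2.79×1.081 = 9.261 m.
Hydraulic radius R = A/P = 12.2/9.261 = 1.318 m.
Rearranging Manning's equation: n = (1/Q) A R^(2/3) S^(1/2) = (1/18.5) × 12.2 × 1.318^(2/3) × √0.00023 = 0.012.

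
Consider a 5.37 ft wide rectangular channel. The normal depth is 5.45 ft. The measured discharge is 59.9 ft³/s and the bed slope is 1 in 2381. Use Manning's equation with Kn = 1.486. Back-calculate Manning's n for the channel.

Flow area A = b·y = 5.37 × 5.45 = 29.27 ft². Wetted perimeter P = b + 2y = 5.37 + 2×5.45 = 16.27 ft.
Hydraulic radius R = A/P = 29.27/16.27 = 1.799 ft.
Rearranging Manning's equation: n = (1.486/Q) A R^(2/3) S^(1/2) = (1.486/59.9) × 29.27 × 1.799^(2/3) × √0.00042 = 0.022.

n = 0.022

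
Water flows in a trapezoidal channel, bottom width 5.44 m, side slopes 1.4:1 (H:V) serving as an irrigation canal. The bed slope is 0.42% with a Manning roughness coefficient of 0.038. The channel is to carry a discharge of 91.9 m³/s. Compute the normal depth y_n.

y_n = 3.35 m

Manning's equation rearranged: A R^(2/3) = nQ / (1·√S) = 0.038 × 91.9 / (√0.0042) = 53.89.
Try y = 3.78 m: A R^(2/3) = 68.6 — high.
Try y = 2.29 m: A R^(2/3) = 25.79 — low.
Try y = 3.35 m: A R^(2/3) = 53.87 — close enough.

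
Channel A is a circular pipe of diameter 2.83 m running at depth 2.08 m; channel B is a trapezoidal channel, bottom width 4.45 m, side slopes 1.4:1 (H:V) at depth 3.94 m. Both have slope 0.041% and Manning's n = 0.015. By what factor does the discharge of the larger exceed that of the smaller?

14.9

Channel A: For a circular section of diameter D = 2.83 m at depth y = 2.08 m, the central angle is θ = 2 arccos(1 − 2y/D) = 4.12 rad. Then A = (D²/8)(θ − sin θ) = 4.955 m² and P = Dθ/2 = 5.83 m. Hydraulic radius R = A/P = 4.955/5.83 = 0.85 m. Q_A = (1/0.015)·4.955·0.85^(2/3)·√0.00041 = 6.002 m³/s.
Channel B: With bottom width b = 4.45 m and side slope z = 1.4: A = (b + zy)y = (4.45 + 1.4×3.94)×3.94 = 39.27 m²; P = b + 2y√(1+z²) = 4.45 + 2×3.94×1.72 = 18.01 m. Hydraulic radius R = A/P = 39.27/18.01 = 2.181 m. Q_B = (1/0.015)·39.27·2.181^(2/3)·√0.00041 = 89.13 m³/s.
The larger discharge is 89.13 m³/s and the smaller is 6.002 m³/s; the ratio is 14.9.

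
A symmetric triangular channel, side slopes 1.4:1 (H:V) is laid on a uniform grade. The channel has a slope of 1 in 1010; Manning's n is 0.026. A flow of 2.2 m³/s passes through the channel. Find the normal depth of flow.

y_n = 1.38 m

Manning's equation rearranged: A R^(2/3) = nQ / (1·√S) = 0.026 × 2.2 / (√0.0009901) = 1.818.
Try y = 1.7 m: A R^(2/3) = 3.164 — too large.
Try y = 1.09 m: A R^(2/3) = 0.9673 — too small.
Try y = 1.38 m: A R^(2/3) = 1.815 — close enough.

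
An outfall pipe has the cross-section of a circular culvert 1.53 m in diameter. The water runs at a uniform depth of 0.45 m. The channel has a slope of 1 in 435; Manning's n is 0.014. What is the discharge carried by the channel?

Q = 0.625 m³/s

For a circular section of diameter D = 1.53 m at depth y = 0.45 m, the central angle is θ = 2 arccos(1 − 2y/D) = 2.293 rad. Then A = (D²/8)(θ − sin θ) = 0.4513 m² and P = Dθ/2 = 1.754 m.
Hydraulic radius R = A/P = 0.4513/1.754 = 0.2573 m.
Manning's equation: Q = (1/n) A R^(2/3) S^(1/2) = (1/0.014) × 0.4513 × 0.2573^(2/3) × 0.002299^(1/2) = 0.625 m³/s.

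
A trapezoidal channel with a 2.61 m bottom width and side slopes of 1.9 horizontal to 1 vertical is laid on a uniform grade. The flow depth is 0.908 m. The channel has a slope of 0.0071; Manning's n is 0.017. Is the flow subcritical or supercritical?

With bottom width b = 2.61 m and side slope z = 1.9: A = (b + zy)y = (2.61 + 1.9×0.908)×0.908 = 3.936 m²; P = b + 2y√(1+z²) = 2.61 + 2×0.908×2.147 = 6.509 m.
Hydraulic radius R = A/P = 3.936/6.509 = 0.6047 m.
V = (1/n) R^(2/3) √S = (1/0.017) × 0.6047^(2/3) × √0.0071 = 3.545 m/s. Hydraulic depth D_h = A/T = 3.936/6.06 = 0.6495 m.
Froude number Fr = V/√(g·D_h) = 3.545/√(9.81×0.6495) = 1.4, which is greater than 1, so the flow is supercritical.

supercritical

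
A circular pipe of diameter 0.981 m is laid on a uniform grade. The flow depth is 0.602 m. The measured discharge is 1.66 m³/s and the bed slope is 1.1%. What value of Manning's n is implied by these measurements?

For a circular section of diameter D = 0.981 m at depth y = 0.602 m, the central angle is θ = 2 arccos(1 − 2y/D) = 3.6 rad. Then A = (D²/8)(θ − sin θ) = 0.4864 m² and P = Dθ/2 = 1.766 m.
Hydraulic radius R = A/P = 0.4864/1.766 = 0.2754 m.
Rearranging Manning's equation: n = (1/Q) A R^(2/3) S^(1/2) = (1/1.66) × 0.4864 × 0.2754^(2/3) × √0.011 = 0.013.

n = 0.013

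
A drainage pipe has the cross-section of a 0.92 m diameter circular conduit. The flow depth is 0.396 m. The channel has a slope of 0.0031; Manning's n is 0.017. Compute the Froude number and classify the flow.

For a circular section of diameter D = 0.92 m at depth y = 0.396 m, the central angle is θ = 2 arccos(1 − 2y/D) = 2.862 rad. Then A = (D²/8)(θ − sin θ) = 0.2737 m² and P = Dθ/2 = 1.317 m.
Hydraulic radius R = A/P = 0.2737/1.317 = 0.2079 m.
V = (1/n) R^(2/3) √S = (1/0.017) × 0.2079^(2/3) × √0.0031 = 1.149 m/s. Hydraulic depth D_h = A/T = 0.2737/0.9111 = 0.3004 m.
Froude number Fr = V/√(g·D_h) = 1.149/√(9.81×0.3004) = 0.669, which is less than 1, so the flow is subcritical.

subcritical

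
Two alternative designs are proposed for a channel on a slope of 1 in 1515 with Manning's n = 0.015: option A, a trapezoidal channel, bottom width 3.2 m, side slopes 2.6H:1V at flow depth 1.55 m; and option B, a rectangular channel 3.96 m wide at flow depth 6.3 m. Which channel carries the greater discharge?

Channel A: With bottom width b = 3.2 m and side slope z = 2.6: A = (b + zy)y = (3.2 + 2.6×1.55)×1.55 = 11.21 m²; P = b + 2y√(1+z²) = 3.2 + 2×1.55×2.786 = 11.84 m. Hydraulic radius R = A/P = 11.21/11.84 = 0.9468 m. Q_A = (1/0.015)·11.21·0.9468^(2/3)·√0.0006601 = 18.51 m³/s.
Channel B: Flow area A = b·y = 3.96 × 6.3 = 24.95 m². Wetted perimeter P = b + 2y = 3.96 + 2×6.3 = 16.56 m. Hydraulic radius R = A/P = 24.95/16.56 = 1.507 m. Q_B = (1/0.015)·24.95·1.507^(2/3)·√0.0006601 = 56.15 m³/s.
Q_A = 18.51 m³/s vs Q_B = 56.15 m³/s, so channel B carries more.

channel B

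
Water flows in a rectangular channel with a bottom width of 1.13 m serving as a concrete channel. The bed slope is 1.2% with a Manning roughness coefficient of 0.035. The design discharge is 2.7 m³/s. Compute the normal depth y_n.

y_n = 1.4 m

Manning's equation rearranged: A R^(2/3) = nQ / (1·√S) = 0.035 × 2.7 / (√0.012) = 0.8627.
Trying y = 1.74 m: A R^(2/3) = 1.114 — high.
Trying y = 0.985 m: A R^(2/3) = 0.5623 — low.
Trying y = 1.4 m: A R^(2/3) = 0.8625 — matches.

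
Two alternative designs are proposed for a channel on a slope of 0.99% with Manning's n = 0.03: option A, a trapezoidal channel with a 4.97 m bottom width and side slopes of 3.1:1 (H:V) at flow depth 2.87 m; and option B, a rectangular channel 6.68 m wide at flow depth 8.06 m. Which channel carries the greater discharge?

channel B

Channel A: With bottom width b = 4.97 m and side slope z = 3.1: A = (b + zy)y = (4.97 + 3.1×2.87)×2.87 = 39.8 m²; P = b + 2y√(1+z²) = 4.97 + 2×2.87×3.257 = 23.67 m. Hydraulic radius R = A/P = 39.8/23.67 = 1.682 m. Q_A = (1/0.03)·39.8·1.682^(2/3)·√0.0099 = 186.7 m³/s.
Channel B: Flow area A = b·y = 6.68 × 8.06 = 53.84 m². Wetted perimeter P = b + 2y = 6.68 + 2×8.06 = 22.8 m. Hydraulic radius R = A/P = 53.84/22.8 = 2.361 m. Q_B = (1/0.03)·53.84·2.361^(2/3)·√0.0099 = 316.7 m³/s.
Q_A = 186.7 m³/s vs Q_B = 316.7 m³/s, so channel B carries more.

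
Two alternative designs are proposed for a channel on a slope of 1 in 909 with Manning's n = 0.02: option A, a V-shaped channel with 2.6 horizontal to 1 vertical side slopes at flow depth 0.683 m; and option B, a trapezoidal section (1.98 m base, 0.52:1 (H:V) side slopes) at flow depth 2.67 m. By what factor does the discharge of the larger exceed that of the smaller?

Channel A: For a triangular section with side slope z = 2.6: A = zy² = 2.6×0.683² = 1.213 m²; P = 2y√(1+z²) = 2×0.683×2.786 = 3.805 m. Hydraulic radius R = A/P = 1.213/3.805 = 0.3187 m. Q_A = (1/0.02)·1.213·0.3187^(2/3)·√0.0011 = 0.9386 m³/s.
Channel B: With bottom width b = 1.98 m and side slope z = 0.52: A = (b + zy)y = (1.98 + 0.52×2.67)×2.67 = 8.994 m²; P = b + 2y√(1+z²) = 1.98 + 2×2.67×1.127 = 7.999 m. Hydraulic radius R = A/P = 8.994/7.999 = 1.124 m. Q_B = (1/0.02)·8.994·1.124^(2/3)·√0.0011 = 16.13 m³/s.
The larger discharge is 16.13 m³/s and the smaller is 0.9386 m³/s; the ratio is 17.2.

17.2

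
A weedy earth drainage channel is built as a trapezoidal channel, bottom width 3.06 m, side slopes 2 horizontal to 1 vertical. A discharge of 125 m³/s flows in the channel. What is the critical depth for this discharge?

At critical depth, Q² T / (g A³) = 1, i.e. A³/T = Q²/g = 125²/9.81 = 1593.
Try y = 4 m: A³/T = 4543 — too large.
Try y = 2.46 m: A³/T = 586.4 — too small.
Try y = 3.13 m: A³/T = 1593 — ≈ 1593.

y_c = 3.13 m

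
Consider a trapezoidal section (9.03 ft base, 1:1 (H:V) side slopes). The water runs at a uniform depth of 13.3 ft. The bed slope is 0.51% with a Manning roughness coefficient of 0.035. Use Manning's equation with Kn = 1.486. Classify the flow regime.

With bottom width b = 9.03 ft and side slope z = 1: A = (b + zy)y = (9.03 + 1×13.3)×13.3 = 297 ft²; P = b + 2y√(1+z²) = 9.03 + 2×13.3×1.414 = 46.65 ft.
Hydraulic radius R = A/P = 297/46.65 = 6.367 ft.
V = (1.486/n) R^(2/3) √S = (1.486/0.035) × 6.367^(2/3) × √0.0051 = 10.42 ft/s. Hydraulic depth D_h = A/T = 297/35.63 = 8.335 ft.
Froude number Fr = V/√(g·D_h) = 10.42/√(32.2×8.335) = 0.636, which is less than 1, so the flow is subcritical.

subcritical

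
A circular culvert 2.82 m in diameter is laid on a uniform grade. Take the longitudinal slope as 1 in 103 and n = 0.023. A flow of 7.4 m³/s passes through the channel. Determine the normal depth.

Manning's equation rearranged: A R^(2/3) = nQ / (1·√S) = 0.023 × 7.4 / (√0.009709) = 1.727.
At y = 1.02 m: A R^(2/3) = 1.384 — low.
At y = 1.32 m: A R^(2/3) = 2.208 — high.
At y = 1.15 m: A R^(2/3) = 1.727 — ≈ 1.727.

y_n = 1.15 m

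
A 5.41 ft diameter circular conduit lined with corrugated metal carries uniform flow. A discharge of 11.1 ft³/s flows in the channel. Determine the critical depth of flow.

At critical depth, Q² T / (g A³) = 1, i.e. A³/T = Q²/g = 11.1²/32.2 = 3.826.
Trying y = 1.14 ft: A³/T = 9.938 — high.
Trying y = 0.894 ft: A³/T = 3.83 — ≈ 3.826.

y_c = 0.894 ft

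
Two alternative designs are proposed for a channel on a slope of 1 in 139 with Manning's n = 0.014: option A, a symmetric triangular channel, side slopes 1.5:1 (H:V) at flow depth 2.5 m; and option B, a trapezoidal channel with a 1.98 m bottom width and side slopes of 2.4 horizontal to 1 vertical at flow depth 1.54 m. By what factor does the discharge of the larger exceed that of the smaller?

1.2

Channel A: For a triangular section with side slope z = 1.5: A = zy² = 1.5×2.5² = 9.375 m²; P = 2y√(1+z²) = 2×2.5×1.803 = 9.014 m. Hydraulic radius R = A/P = 9.375/9.014 = 1.04 m. Q_A = (1/0.014)·9.375·1.04^(2/3)·√0.007194 = 58.31 m³/s.
Channel B: With bottom width b = 1.98 m and side slope z = 2.4: A = (b + zy)y = (1.98 + 2.4×1.54)×1.54 = 8.741 m²; P = b + 2y√(1+z²) = 1.98 + 2×1.54×2.6 = 9.988 m. Hydraulic radius R = A/P = 8.741/9.988 = 0.8752 m. Q_B = (1/0.014)·8.741·0.8752^(2/3)·√0.007194 = 48.45 m³/s.
The larger discharge is 58.31 m³/s and the smaller is 48.45 m³/s; the ratio is 1.2.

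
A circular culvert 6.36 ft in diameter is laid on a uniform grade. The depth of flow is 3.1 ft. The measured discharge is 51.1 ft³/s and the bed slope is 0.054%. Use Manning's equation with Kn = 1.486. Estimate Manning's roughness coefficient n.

For a circular section of diameter D = 6.36 ft at depth y = 3.1 ft, the central angle is θ = 2 arccos(1 − 2y/D) = 3.091 rad. Then A = (D²/8)(θ − sin θ) = 15.38 ft² and P = Dθ/2 = 9.83 ft.
Hydraulic radius R = A/P = 15.38/9.83 = 1.564 ft.
Rearranging Manning's equation: n = (1.486/Q) A R^(2/3) S^(1/2) = (1.486/51.1) × 15.38 × 1.564^(2/3) × √0.00054 = 0.014.

n = 0.014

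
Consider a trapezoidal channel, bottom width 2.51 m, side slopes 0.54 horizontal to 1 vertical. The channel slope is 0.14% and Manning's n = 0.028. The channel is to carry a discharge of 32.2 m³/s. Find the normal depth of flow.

y_n = 3.87 m

Manning's equation rearranged: A R^(2/3) = nQ / (1·√S) = 0.028 × 32.2 / (√0.0014) = 24.1.
Try y = 4.33 m: A R^(2/3) = 29.9 — high.
Try y = 3.87 m: A R^(2/3) = 24.09 — ≈ 24.1.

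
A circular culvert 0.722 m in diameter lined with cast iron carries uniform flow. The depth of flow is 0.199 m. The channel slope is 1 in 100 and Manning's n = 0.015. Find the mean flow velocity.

For a circular section of diameter D = 0.722 m at depth y = 0.199 m, the central angle is θ = 2 arccos(1 − 2y/D) = 2.211 rad. Then A = (D²/8)(θ − sin θ) = 0.0918 m² and P = Dθ/2 = 0.7981 m.
Hydraulic radius R = A/P = 0.0918/0.7981 = 0.115 m.
From Manning's equation, V = (1/n) R^(2/3) S^(1/2) = (1/0.015) × 0.115^(2/3) × 0.01^(1/2) = 1.58 m/s.

V = 1.58 m/s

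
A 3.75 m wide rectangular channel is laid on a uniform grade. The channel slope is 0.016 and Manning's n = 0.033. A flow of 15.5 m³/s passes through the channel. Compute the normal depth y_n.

y_n = 1.29 m

Manning's equation rearranged: A R^(2/3) = nQ / (1·√S) = 0.033 × 15.5 / (√0.016) = 4.044.
Trying y = 1.45 m: A R^(2/3) = 4.755 — high.
Trying y = 0.972 m: A R^(2/3) = 2.707 — low.
Trying y = 1.29 m: A R^(2/3) = 4.044 — ≈ 4.044.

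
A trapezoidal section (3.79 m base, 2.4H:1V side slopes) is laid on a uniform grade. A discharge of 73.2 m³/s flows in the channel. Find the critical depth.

y_c = 2.19 m

At critical depth, Q² T / (g A³) = 1, i.e. A³/T = Q²/g = 73.2²/9.81 = 546.2.
Try y = 1.49 m: A³/T = 120.8 — low.
Try y = 2.62 m: A³/T = 1125 — high.
Try y = 2.19 m: A³/T = 543.6 — ≈ 546.2.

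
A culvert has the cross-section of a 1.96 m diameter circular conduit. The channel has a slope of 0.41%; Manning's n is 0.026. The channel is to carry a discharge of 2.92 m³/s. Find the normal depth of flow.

Manning's equation rearranged: A R^(2/3) = nQ / (1·√S) = 0.026 × 2.92 / (√0.0041) = 1.186.
Try y = 0.824 m: A R^(2/3) = 0.6917 — short.
Try y = 1.13 m: A R^(2/3) = 1.184 — matches.

y_n = 1.13 m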